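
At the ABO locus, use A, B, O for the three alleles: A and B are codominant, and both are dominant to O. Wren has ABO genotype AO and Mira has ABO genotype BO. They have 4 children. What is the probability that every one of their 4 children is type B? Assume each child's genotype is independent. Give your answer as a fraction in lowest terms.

ABO cross AO × BO → 1/4 O, 1/4 A, 1/4 B, 1/4 AB.
So P(type B) = 1/4 per child.
All 4 independent: (1/4)^4 = 1/256.

1/256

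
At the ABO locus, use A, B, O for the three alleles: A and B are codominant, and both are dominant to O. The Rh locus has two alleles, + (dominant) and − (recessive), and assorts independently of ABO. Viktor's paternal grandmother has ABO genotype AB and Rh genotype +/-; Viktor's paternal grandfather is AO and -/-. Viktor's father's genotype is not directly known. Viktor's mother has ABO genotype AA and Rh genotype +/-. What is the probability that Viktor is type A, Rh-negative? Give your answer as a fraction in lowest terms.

Viktor's father's ABO genotype from AB × AO: 1/4 AA, 1/4 AB, 1/4 AO, 1/4 BO.
Crossing each possibility with the mother AA and summing P(type A): 1/4·1 + 1/4·1/2 + 1/4·1 + 1/4·1/2 = 3/4.
Similarly for Rh via the father's Rh distribution: P(Rh-) = 3/8.
Independent loci: 3/4 × 3/8 = 9/32.

9/32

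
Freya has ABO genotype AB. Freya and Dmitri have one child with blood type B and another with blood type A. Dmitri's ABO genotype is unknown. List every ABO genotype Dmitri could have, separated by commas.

AB, AO, BO, OO

For each candidate genotype of Dmitri, check whether crossing it with AB can produce every observed child phenotype.
  AA → possible child types {A, AB} ✗
  AB → possible child types {A, B, AB} ✓
  AO → possible child types {A, B, AB} ✓
  BB → possible child types {B, AB} ✗
  BO → possible child types {A, B, AB} ✓
  OO → possible child types {A, B} ✓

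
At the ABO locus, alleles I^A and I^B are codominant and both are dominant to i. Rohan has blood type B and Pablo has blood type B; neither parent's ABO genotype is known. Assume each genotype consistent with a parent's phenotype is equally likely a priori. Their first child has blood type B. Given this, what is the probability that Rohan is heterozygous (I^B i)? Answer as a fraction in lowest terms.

Possible genotypes: Rohan ∈ {I^B I^B, I^B i}; Pablo ∈ {I^B I^B, I^B i}.
Weight each parental genotype pair by prior × P(type-B child):
  I^B I^B × I^B I^B: posterior weight 4/15.
  I^B I^B × I^B i: posterior weight 4/15.
  I^B i × I^B I^B: posterior weight 4/15.
  I^B i × I^B i: posterior weight 1/5.
Sum the posterior weight over pairs where Rohan is I^B i: 7/15.

7/15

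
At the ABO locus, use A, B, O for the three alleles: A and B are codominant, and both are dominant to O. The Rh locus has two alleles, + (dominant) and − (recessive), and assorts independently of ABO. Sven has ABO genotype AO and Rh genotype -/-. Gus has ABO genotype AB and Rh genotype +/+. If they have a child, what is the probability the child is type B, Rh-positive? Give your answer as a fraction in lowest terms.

1/4

ABO cross AO × AB → offspring phenotypes: 1/2 A, 1/4 B, 1/4 AB.
Rh cross -/- × +/+ → 1 Rh+.
Independent loci: P(type B, Rh-positive) = 1/4 × 1 = 1/4.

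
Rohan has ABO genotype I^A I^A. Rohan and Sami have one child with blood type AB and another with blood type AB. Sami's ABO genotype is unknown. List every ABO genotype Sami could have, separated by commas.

For each candidate genotype of Sami, check whether crossing it with I^A I^A can produce every observed child phenotype.
  I^A I^A → possible child types {A} ✗
  I^A I^B → possible child types {A, AB} ✓
  I^A i → possible child types {A} ✗
  I^B I^B → possible child types {AB} ✓
  I^B i → possible child types {A, AB} ✓
  i i → possible child types {A} ✗

I^A I^B, I^B I^B, I^B i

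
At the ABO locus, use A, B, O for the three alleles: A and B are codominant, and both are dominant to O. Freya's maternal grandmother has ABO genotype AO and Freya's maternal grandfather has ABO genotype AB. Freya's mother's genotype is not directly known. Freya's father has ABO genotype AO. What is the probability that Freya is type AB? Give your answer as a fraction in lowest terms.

1/8

Freya's mother's ABO genotype from AO × AB: 1/4 AA, 1/4 AB, 1/4 AO, 1/4 BO.
Crossing each possibility with the father AO and summing P(type AB): 1/4·0 + 1/4·1/4 + 1/4·0 + 1/4·1/4 = 1/8.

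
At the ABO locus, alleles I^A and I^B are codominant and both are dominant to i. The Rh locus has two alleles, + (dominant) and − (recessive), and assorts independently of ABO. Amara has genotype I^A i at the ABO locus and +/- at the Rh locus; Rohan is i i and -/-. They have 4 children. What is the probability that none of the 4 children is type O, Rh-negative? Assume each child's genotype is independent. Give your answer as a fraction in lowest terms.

81/256

ABO cross I^A i × i i → 1/2 O, 1/2 A.
Rh cross +/- × -/- → 1/2 Rh+, 1/2 Rh-; so P(type O, Rh-negative) = 1/2 × 1/2 = 1/4 per child.
P(not type O, Rh-negative) = 3/4 for one child; (3/4)^4 = 81/256.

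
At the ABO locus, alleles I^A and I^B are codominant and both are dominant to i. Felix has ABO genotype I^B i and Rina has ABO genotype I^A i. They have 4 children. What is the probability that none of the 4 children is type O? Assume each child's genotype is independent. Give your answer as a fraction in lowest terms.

81/256

ABO cross I^B i × I^A i → 1/4 O, 1/4 A, 1/4 B, 1/4 AB.
So P(type O) = 1/4 per child.
P(not type O) = 3/4 for one child; (3/4)^4 = 81/256.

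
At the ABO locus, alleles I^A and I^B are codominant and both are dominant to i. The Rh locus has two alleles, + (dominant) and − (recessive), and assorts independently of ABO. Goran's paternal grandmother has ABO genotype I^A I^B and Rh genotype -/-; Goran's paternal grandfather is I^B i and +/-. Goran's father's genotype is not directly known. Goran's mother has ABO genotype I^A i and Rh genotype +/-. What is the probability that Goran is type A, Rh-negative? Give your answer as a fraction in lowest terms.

Goran's father's ABO genotype from I^A I^B × I^B i: 1/4 I^A I^B, 1/4 I^A i, 1/4 I^B I^B, 1/4 I^B i.
Crossing each possibility with the mother I^A i and summing P(type A): 1/4·1/2 + 1/4·3/4 + 1/4·0 + 1/4·1/4 = 3/8.
Similarly for Rh via the father's Rh distribution: P(Rh-) = 3/8.
Independent loci: 3/8 × 3/8 = 9/64.

9/64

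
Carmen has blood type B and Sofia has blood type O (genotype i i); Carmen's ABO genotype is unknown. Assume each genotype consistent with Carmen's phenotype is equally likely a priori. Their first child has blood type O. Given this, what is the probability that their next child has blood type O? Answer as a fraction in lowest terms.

1/2

Possible genotypes: Carmen ∈ {I^B I^B, I^B i}; Sofia ∈ {i i}.
Weight each parental genotype pair by prior × P(type-O child):
  I^B i × i i: posterior weight 1; P(next child type O) = 1/2.
Weighted sum = 1/2.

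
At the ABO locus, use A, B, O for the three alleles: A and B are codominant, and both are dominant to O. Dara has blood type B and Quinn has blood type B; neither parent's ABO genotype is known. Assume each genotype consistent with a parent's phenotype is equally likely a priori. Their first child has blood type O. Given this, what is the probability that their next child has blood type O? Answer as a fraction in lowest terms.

1/4

Possible genotypes: Dara ∈ {BB, BO}; Quinn ∈ {BB, BO}.
Weight each parental genotype pair by prior × P(type-O child):
  BO × BO: posterior weight 1; P(next child type O) = 1/4.
Weighted sum = 1/4.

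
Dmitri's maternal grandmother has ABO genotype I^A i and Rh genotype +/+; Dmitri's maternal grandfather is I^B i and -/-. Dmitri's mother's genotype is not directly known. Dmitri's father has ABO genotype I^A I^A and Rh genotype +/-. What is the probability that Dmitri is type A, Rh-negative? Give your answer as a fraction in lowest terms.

Dmitri's mother's ABO genotype from I^A i × I^B i: 1/4 I^A I^B, 1/4 I^A i, 1/4 I^B i, 1/4 i i.
Crossing each possibility with the father I^A I^A and summing P(type A): 1/4·1/2 + 1/4·1 + 1/4·1/2 + 1/4·1 = 3/4.
Similarly for Rh via the mother's Rh distribution: P(Rh-) = 1/4.
Independent loci: 3/4 × 1/4 = 3/16.

3/16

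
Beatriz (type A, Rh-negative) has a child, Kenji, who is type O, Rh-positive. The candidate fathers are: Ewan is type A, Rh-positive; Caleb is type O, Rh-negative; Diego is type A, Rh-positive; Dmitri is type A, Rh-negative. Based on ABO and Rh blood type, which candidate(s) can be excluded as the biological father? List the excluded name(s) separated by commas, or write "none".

Caleb, Dmitri

A candidate is excluded only if no genotype consistent with his phenotype could produce a type O, Rh-positive child with a type A, Rh-negative mother.
Caleb (type O, Rh-): no genotype consistent with that phenotype can produce a type-O Rh+ child with a type-A mother.
Dmitri (type A, Rh-): no genotype consistent with that phenotype can produce a type-O Rh+ child with a type-A mother.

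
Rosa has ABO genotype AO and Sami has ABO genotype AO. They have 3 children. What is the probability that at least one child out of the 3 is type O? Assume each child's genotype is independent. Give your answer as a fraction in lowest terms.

ABO cross AO × AO → 1/4 O, 3/4 A.
So P(type O) = 1/4 per child.
P(none) = (3/4)^3 = 27/64; P(at least one) = 1 − 27/64 = 37/64.

37/64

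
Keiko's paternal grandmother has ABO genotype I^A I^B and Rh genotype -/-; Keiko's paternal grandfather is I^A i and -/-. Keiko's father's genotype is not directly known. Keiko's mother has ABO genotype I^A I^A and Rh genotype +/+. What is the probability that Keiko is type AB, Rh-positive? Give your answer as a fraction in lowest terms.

1/4

Keiko's father's ABO genotype from I^A I^B × I^A i: 1/4 I^A I^A, 1/4 I^A I^B, 1/4 I^A i, 1/4 I^B i.
Crossing each possibility with the mother I^A I^A and summing P(type AB): 1/4·0 + 1/4·1/2 + 1/4·0 + 1/4·1/2 = 1/4.
Similarly for Rh via the father's Rh distribution: P(Rh+) = 1.
Independent loci: 1/4 × 1 = 1/4.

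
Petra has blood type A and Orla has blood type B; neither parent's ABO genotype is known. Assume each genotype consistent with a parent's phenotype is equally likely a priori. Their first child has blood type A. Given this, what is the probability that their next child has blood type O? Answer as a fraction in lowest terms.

Possible genotypes: Petra ∈ {I^A I^A, I^A i}; Orla ∈ {I^B I^B, I^B i}.
Weight each parental genotype pair by prior × P(type-A child):
  I^A I^A × I^B i: posterior weight 2/3; P(next child type O) = 0.
  I^A i × I^B i: posterior weight 1/3; P(next child type O) = 1/4.
Weighted sum = 1/12.

1/12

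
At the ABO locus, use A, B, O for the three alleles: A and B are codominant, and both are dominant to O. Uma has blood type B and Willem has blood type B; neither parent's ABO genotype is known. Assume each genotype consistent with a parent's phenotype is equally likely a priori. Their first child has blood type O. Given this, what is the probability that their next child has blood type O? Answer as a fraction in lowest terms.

Possible genotypes: Uma ∈ {BB, BO}; Willem ∈ {BB, BO}.
Weight each parental genotype pair by prior × P(type-O child):
  BO × BO: posterior weight 1; P(next child type O) = 1/4.
Weighted sum = 1/4.

1/4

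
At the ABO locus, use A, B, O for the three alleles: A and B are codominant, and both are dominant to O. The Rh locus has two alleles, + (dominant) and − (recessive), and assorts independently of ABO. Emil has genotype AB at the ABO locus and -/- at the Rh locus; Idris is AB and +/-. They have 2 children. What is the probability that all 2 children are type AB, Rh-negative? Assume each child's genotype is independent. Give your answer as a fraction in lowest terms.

1/16

ABO cross AB × AB → 1/4 A, 1/4 B, 1/2 AB.
Rh cross -/- × +/- → 1/2 Rh+, 1/2 Rh-; so P(type AB, Rh-negative) = 1/2 × 1/2 = 1/4 per child.
All 2 independent: (1/4)^2 = 1/16.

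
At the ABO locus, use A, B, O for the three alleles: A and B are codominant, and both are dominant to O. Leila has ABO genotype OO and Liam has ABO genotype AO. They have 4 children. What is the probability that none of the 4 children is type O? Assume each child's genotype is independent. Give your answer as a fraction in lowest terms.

1/16

ABO cross OO × AO → 1/2 O, 1/2 A.
So P(type O) = 1/2 per child.
P(not type O) = 1/2 for one child; (1/2)^4 = 1/16.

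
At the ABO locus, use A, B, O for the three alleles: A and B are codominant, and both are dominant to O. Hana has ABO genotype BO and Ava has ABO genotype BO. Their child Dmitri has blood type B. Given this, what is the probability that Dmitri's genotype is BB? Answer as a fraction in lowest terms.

Cross BO × BO → 1/4 BB, 1/2 BO, 1/4 OO.
Type-B genotypes among offspring: BB (1/4), BO (1/2); total 3/4.
P(BB | type B) = (1/4) / (3/4) = 1/3.

1/3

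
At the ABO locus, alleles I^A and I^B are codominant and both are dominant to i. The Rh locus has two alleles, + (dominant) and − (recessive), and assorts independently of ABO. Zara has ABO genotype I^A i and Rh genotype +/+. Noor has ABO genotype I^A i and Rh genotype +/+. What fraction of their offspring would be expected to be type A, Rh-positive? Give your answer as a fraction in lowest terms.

ABO cross I^A i × I^A i → offspring phenotypes: 1/4 O, 3/4 A.
Rh cross +/+ × +/+ → 1 Rh+.
Independent loci: P(type A, Rh-positive) = 3/4 × 1 = 3/4.

3/4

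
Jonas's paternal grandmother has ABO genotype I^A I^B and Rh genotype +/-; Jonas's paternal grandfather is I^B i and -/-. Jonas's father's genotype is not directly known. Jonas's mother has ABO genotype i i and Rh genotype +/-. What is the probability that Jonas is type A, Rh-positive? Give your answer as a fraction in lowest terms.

Jonas's father's ABO genotype from I^A I^B × I^B i: 1/4 I^A I^B, 1/4 I^A i, 1/4 I^B I^B, 1/4 I^B i.
Crossing each possibility with the mother i i and summing P(type A): 1/4·1/2 + 1/4·1/2 + 1/4·0 + 1/4·0 = 1/4.
Similarly for Rh via the father's Rh distribution: P(Rh+) = 5/8.
Independent loci: 1/4 × 5/8 = 5/32.

5/32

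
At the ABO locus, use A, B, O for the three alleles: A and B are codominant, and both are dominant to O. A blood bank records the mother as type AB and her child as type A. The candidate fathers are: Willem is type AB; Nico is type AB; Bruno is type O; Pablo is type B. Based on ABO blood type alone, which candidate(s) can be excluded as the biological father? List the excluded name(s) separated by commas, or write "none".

none

A candidate is excluded only if no genotype consistent with his phenotype could produce a type A child with a type AB mother.
Every candidate has at least one consistent genotype combination, so none can be excluded.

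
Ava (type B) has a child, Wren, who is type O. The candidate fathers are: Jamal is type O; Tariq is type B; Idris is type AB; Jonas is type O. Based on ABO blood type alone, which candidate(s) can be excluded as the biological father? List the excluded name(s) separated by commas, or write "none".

A candidate is excluded only if no genotype consistent with his phenotype could produce a type O child with a type B mother.
Idris (type AB): no genotype consistent with that phenotype can produce a type-O child with a type-B mother.

Idris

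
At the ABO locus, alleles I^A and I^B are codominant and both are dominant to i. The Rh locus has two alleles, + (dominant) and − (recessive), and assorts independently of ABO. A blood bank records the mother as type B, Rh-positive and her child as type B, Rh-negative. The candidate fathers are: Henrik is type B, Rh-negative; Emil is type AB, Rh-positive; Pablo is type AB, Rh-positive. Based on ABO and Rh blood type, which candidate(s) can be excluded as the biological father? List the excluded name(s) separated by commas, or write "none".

A candidate is excluded only if no genotype consistent with his phenotype could produce a type B, Rh-negative child with a type B, Rh-positive mother.
Every candidate has at least one consistent genotype combination, so none can be excluded.

none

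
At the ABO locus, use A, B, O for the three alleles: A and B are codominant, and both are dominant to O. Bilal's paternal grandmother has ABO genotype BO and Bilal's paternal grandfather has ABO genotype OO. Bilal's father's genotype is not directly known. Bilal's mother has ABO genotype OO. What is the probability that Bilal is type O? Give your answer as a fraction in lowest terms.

3/4

Bilal's father's ABO genotype from BO × OO: 1/2 BO, 1/2 OO.
Crossing each possibility with the mother OO and summing P(type O): 1/2·1/2 + 1/2·1 = 3/4.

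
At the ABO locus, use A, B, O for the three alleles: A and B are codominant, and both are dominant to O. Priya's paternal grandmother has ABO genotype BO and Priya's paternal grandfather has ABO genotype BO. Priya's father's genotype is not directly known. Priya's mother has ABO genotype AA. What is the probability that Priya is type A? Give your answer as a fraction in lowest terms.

Priya's father's ABO genotype from BO × BO: 1/4 BB, 1/2 BO, 1/4 OO.
Crossing each possibility with the mother AA and summing P(type A): 1/4·0 + 1/2·1/2 + 1/4·1 = 1/2.

1/2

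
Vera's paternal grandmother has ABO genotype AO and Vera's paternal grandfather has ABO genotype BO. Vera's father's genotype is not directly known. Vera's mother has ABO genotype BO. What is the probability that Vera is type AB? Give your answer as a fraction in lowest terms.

Vera's father's ABO genotype from AO × BO: 1/4 AB, 1/4 AO, 1/4 BO, 1/4 OO.
Crossing each possibility with the mother BO and summing P(type AB): 1/4·1/4 + 1/4·1/4 + 1/4·0 + 1/4·0 = 1/8.

1/8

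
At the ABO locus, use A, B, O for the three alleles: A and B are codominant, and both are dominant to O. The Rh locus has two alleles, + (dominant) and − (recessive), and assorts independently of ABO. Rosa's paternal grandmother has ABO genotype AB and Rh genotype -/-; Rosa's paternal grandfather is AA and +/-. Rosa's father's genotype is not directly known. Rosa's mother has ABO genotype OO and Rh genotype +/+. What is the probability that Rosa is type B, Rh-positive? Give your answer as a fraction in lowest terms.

1/4

Rosa's father's ABO genotype from AB × AA: 1/2 AA, 1/2 AB.
Crossing each possibility with the mother OO and summing P(type B): 1/2·0 + 1/2·1/2 = 1/4.
Similarly for Rh via the father's Rh distribution: P(Rh+) = 1.
Independent loci: 1/4 × 1 = 1/4.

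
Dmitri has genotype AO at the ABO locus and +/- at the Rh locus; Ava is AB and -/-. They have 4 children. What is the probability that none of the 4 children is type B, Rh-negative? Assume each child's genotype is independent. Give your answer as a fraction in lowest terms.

ABO cross AO × AB → 1/2 A, 1/4 B, 1/4 AB.
Rh cross +/- × -/- → 1/2 Rh+, 1/2 Rh-; so P(type B, Rh-negative) = 1/4 × 1/2 = 1/8 per child.
P(not type B, Rh-negative) = 7/8 for one child; (7/8)^4 = 2401/4096.

2401/4096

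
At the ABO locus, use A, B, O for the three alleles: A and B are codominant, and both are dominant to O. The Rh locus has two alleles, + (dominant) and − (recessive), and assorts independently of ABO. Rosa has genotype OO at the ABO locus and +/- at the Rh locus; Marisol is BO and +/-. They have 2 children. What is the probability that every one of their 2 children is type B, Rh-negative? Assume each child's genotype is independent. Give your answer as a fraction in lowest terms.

1/64

ABO cross OO × BO → 1/2 O, 1/2 B.
Rh cross +/- × +/- → 3/4 Rh+, 1/4 Rh-; so P(type B, Rh-negative) = 1/2 × 1/4 = 1/8 per child.
All 2 independent: (1/8)^2 = 1/64.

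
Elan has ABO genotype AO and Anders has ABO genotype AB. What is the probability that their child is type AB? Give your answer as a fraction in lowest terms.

ABO cross AO × AB → offspring phenotypes: 1/2 A, 1/4 B, 1/4 AB.
So P(type AB) = 1/4.

1/4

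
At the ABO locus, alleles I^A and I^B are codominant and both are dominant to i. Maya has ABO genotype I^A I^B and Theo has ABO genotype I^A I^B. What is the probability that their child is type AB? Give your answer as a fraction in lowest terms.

1/2

ABO cross I^A I^B × I^A I^B → offspring phenotypes: 1/4 A, 1/4 B, 1/2 AB.
So P(type AB) = 1/2.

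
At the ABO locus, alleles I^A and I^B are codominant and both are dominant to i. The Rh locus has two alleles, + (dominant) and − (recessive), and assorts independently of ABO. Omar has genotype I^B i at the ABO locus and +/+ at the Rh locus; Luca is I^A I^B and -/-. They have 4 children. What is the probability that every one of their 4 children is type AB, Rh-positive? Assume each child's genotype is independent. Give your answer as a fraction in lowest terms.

ABO cross I^B i × I^A I^B → 1/4 A, 1/2 B, 1/4 AB.
Rh cross +/+ × -/- → 1 Rh+; so P(type AB, Rh-positive) = 1/4 × 1 = 1/4 per child.
All 4 independent: (1/4)^4 = 1/256.

1/256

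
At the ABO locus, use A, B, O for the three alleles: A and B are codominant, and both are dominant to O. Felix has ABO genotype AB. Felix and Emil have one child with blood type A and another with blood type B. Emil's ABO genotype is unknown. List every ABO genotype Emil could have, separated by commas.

AB, AO, BO, OO

For each candidate genotype of Emil, check whether crossing it with AB can produce every observed child phenotype.
  AA → possible child types {A, AB} ✗
  AB → possible child types {A, B, AB} ✓
  AO → possible child types {A, B, AB} ✓
  BB → possible child types {B, AB} ✗
  BO → possible child types {A, B, AB} ✓
  OO → possible child types {A, B} ✓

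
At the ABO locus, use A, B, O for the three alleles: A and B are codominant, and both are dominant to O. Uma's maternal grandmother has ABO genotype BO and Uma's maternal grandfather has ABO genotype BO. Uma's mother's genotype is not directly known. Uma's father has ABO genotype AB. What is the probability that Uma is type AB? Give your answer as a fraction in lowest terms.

Uma's mother's ABO genotype from BO × BO: 1/4 BB, 1/2 BO, 1/4 OO.
Crossing each possibility with the father AB and summing P(type AB): 1/4·1/2 + 1/2·1/4 + 1/4·0 = 1/4.

1/4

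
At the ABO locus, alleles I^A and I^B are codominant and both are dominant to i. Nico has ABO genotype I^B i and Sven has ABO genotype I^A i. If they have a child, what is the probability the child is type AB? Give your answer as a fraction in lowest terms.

1/4

ABO cross I^B i × I^A i → offspring phenotypes: 1/4 O, 1/4 A, 1/4 B, 1/4 AB.
So P(type AB) = 1/4.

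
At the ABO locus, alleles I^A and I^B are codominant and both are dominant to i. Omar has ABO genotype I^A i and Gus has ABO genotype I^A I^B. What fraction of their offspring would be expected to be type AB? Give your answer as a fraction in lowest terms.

ABO cross I^A i × I^A I^B → offspring phenotypes: 1/2 A, 1/4 B, 1/4 AB.
So P(type AB) = 1/4.

1/4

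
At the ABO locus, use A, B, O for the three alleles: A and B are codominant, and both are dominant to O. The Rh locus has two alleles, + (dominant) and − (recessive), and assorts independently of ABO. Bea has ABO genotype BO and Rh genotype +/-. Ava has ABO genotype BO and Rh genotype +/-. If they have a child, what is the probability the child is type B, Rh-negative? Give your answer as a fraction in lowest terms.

ABO cross BO × BO → offspring phenotypes: 1/4 O, 3/4 B.
Rh cross +/- × +/- → 3/4 Rh+, 1/4 Rh-.
Independent loci: P(type B, Rh-negative) = 3/4 × 1/4 = 3/16.

3/16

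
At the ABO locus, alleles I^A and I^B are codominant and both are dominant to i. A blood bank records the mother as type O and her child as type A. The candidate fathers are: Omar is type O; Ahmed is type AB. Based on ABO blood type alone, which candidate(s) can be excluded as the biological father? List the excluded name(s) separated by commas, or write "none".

A candidate is excluded only if no genotype consistent with his phenotype could produce a type A child with a type O mother.
Omar (type O): no genotype consistent with that phenotype can produce a type-A child with a type-O mother.

Omar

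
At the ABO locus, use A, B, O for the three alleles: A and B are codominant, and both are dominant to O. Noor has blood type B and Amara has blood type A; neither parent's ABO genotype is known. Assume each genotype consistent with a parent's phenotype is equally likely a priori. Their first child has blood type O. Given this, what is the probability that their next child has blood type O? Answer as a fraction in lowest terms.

1/4

Possible genotypes: Noor ∈ {BB, BO}; Amara ∈ {AA, AO}.
Weight each parental genotype pair by prior × P(type-O child):
  BO × AO: posterior weight 1; P(next child type O) = 1/4.
Weighted sum = 1/4.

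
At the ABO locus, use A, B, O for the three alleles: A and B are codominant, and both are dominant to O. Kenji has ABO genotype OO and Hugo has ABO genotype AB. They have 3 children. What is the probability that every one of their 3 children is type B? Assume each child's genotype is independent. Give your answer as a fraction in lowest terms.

ABO cross OO × AB → 1/2 A, 1/2 B.
So P(type B) = 1/2 per child.
All 3 independent: (1/2)^3 = 1/8.

1/8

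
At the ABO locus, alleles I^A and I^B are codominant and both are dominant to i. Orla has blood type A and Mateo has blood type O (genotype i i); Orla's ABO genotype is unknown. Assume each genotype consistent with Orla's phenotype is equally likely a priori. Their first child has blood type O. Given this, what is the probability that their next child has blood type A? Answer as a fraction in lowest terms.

Possible genotypes: Orla ∈ {I^A I^A, I^A i}; Mateo ∈ {i i}.
Weight each parental genotype pair by prior × P(type-O child):
  I^A i × i i: posterior weight 1; P(next child type A) = 1/2.
Weighted sum = 1/2.

1/2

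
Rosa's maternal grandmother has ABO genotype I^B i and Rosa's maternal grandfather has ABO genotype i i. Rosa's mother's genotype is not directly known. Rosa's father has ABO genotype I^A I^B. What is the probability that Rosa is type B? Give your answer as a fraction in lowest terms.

Rosa's mother's ABO genotype from I^B i × i i: 1/2 I^B i, 1/2 i i.
Crossing each possibility with the father I^A I^B and summing P(type B): 1/2·1/2 + 1/2·1/2 = 1/2.

1/2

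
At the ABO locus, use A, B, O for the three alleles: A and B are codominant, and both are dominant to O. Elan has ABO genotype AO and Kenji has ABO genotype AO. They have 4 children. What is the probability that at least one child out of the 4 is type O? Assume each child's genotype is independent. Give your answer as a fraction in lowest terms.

ABO cross AO × AO → 1/4 O, 3/4 A.
So P(type O) = 1/4 per child.
P(none) = (3/4)^4 = 81/256; P(at least one) = 1 − 81/256 = 175/256.

175/256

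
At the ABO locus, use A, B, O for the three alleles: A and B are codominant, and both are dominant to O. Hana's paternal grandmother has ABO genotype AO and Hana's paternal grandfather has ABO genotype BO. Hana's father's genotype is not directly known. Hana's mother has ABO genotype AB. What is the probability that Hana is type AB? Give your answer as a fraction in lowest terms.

Hana's father's ABO genotype from AO × BO: 1/4 AB, 1/4 AO, 1/4 BO, 1/4 OO.
Crossing each possibility with the mother AB and summing P(type AB): 1/4·1/2 + 1/4·1/4 + 1/4·1/4 + 1/4·0 = 1/4.

1/4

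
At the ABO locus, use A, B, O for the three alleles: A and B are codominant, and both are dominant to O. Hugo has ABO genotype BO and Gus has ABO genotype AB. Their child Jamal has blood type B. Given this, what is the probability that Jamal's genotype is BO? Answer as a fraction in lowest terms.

Cross BO × AB → 1/4 AB, 1/4 AO, 1/4 BB, 1/4 BO.
Type-B genotypes among offspring: BB (1/4), BO (1/4); total 1/2.
P(BO | type B) = (1/4) / (1/2) = 1/2.

1/2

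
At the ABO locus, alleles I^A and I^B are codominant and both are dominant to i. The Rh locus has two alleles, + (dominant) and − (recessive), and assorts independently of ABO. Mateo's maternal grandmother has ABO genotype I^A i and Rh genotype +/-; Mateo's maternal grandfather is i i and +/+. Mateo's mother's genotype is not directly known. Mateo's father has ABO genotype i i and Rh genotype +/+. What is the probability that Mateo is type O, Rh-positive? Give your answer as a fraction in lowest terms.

3/4

Mateo's mother's ABO genotype from I^A i × i i: 1/2 I^A i, 1/2 i i.
Crossing each possibility with the father i i and summing P(type O): 1/2·1/2 + 1/2·1 = 3/4.
Similarly for Rh via the mother's Rh distribution: P(Rh+) = 1.
Independent loci: 3/4 × 1 = 3/4.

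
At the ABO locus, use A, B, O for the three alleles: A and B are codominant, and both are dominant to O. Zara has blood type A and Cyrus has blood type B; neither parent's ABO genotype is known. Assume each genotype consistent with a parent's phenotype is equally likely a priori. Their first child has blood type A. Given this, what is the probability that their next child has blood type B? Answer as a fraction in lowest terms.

1/12

Possible genotypes: Zara ∈ {AA, AO}; Cyrus ∈ {BB, BO}.
Weight each parental genotype pair by prior × P(type-A child):
  AA × BO: posterior weight 2/3; P(next child type B) = 0.
  AO × BO: posterior weight 1/3; P(next child type B) = 1/4.
Weighted sum = 1/12.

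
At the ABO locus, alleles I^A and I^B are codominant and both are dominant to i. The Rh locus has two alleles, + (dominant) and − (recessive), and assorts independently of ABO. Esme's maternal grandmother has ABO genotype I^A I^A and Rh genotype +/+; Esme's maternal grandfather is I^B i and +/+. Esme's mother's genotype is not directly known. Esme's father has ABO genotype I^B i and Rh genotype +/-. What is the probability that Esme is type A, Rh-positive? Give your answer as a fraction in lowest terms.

1/4

Esme's mother's ABO genotype from I^A I^A × I^B i: 1/2 I^A I^B, 1/2 I^A i.
Crossing each possibility with the father I^B i and summing P(type A): 1/2·1/4 + 1/2·1/4 = 1/4.
Similarly for Rh via the mother's Rh distribution: P(Rh+) = 1.
Independent loci: 1/4 × 1 = 1/4.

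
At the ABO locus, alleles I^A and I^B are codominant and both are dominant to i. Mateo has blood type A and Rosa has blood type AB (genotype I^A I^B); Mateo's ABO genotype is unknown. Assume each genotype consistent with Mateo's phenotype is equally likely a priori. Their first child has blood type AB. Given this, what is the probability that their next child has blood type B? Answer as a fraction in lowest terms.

Possible genotypes: Mateo ∈ {I^A I^A, I^A i}; Rosa ∈ {I^A I^B}.
Weight each parental genotype pair by prior × P(type-AB child):
  I^A I^A × I^A I^B: posterior weight 2/3; P(next child type B) = 0.
  I^A i × I^A I^B: posterior weight 1/3; P(next child type B) = 1/4.
Weighted sum = 1/12.

1/12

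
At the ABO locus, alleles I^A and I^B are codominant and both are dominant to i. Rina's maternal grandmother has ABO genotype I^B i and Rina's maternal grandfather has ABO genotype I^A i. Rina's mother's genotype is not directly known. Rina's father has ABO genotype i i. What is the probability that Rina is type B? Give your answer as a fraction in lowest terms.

1/4

Rina's mother's ABO genotype from I^B i × I^A i: 1/4 I^A I^B, 1/4 I^A i, 1/4 I^B i, 1/4 i i.
Crossing each possibility with the father i i and summing P(type B): 1/4·1/2 + 1/4·0 + 1/4·1/2 + 1/4·0 = 1/4.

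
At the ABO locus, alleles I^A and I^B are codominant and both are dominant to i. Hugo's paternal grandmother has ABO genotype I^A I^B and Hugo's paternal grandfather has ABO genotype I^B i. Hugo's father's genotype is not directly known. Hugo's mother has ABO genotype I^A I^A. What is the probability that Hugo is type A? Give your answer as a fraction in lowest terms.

1/2

Hugo's father's ABO genotype from I^A I^B × I^B i: 1/4 I^A I^B, 1/4 I^A i, 1/4 I^B I^B, 1/4 I^B i.
Crossing each possibility with the mother I^A I^A and summing P(type A): 1/4·1/2 + 1/4·1 + 1/4·0 + 1/4·1/2 = 1/2.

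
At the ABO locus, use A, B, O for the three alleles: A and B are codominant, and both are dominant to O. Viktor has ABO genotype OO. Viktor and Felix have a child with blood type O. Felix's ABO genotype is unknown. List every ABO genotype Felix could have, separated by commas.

AO, BO, OO

For each candidate genotype of Felix, check whether crossing it with OO can produce every observed child phenotype.
  AA → possible child types {A} ✗
  AB → possible child types {A, B} ✗
  AO → possible child types {O, A} ✓
  BB → possible child types {B} ✗
  BO → possible child types {O, B} ✓
  OO → possible child types {O} ✓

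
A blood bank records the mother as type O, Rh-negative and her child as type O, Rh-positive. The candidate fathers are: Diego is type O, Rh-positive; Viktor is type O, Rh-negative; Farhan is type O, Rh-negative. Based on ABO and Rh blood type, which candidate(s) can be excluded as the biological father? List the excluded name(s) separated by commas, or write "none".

Viktor, Farhan

A candidate is excluded only if no genotype consistent with his phenotype could produce a type O, Rh-positive child with a type O, Rh-negative mother.
Viktor (type O, Rh-): no genotype consistent with that phenotype can produce a type-O Rh+ child with a type-O mother.
Farhan (type O, Rh-): no genotype consistent with that phenotype can produce a type-O Rh+ child with a type-O mother.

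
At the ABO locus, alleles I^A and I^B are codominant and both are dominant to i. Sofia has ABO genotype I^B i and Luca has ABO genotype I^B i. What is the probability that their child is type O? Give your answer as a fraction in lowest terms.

1/4

ABO cross I^B i × I^B i → offspring phenotypes: 1/4 O, 3/4 B.
So P(type O) = 1/4.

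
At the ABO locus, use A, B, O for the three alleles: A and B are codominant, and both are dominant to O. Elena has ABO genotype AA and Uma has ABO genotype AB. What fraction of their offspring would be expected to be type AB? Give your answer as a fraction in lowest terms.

1/2

ABO cross AA × AB → offspring phenotypes: 1/2 A, 1/2 AB.
So P(type AB) = 1/2.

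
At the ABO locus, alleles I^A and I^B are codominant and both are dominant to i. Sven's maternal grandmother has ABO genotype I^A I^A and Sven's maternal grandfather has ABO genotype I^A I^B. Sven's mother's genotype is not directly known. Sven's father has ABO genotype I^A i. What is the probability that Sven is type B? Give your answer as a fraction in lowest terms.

1/8

Sven's mother's ABO genotype from I^A I^A × I^A I^B: 1/2 I^A I^A, 1/2 I^A I^B.
Crossing each possibility with the father I^A i and summing P(type B): 1/2·0 + 1/2·1/4 = 1/8.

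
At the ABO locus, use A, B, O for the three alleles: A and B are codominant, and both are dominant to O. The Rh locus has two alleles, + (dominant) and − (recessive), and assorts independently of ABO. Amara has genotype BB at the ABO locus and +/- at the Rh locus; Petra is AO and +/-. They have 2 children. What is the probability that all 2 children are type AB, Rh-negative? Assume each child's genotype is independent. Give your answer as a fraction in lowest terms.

ABO cross BB × AO → 1/2 B, 1/2 AB.
Rh cross +/- × +/- → 3/4 Rh+, 1/4 Rh-; so P(type AB, Rh-negative) = 1/2 × 1/4 = 1/8 per child.
All 2 independent: (1/8)^2 = 1/64.

1/64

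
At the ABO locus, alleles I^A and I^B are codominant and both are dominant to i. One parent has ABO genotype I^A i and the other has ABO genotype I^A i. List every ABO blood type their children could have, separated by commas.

Gametes from I^A i × I^A i give offspring ABO genotypes I^A I^A, I^A i, i i, i.e. phenotypes O, A.

O, A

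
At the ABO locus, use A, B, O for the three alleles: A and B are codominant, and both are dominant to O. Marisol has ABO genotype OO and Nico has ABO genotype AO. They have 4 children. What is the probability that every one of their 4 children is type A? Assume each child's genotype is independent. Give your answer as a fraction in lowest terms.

1/16

ABO cross OO × AO → 1/2 O, 1/2 A.
So P(type A) = 1/2 per child.
All 4 independent: (1/2)^4 = 1/16.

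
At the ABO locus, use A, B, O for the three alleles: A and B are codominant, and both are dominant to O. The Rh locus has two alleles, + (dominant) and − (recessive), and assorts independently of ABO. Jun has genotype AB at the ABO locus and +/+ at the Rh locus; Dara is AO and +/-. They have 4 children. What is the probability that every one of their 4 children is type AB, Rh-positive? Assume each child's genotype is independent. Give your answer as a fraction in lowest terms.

ABO cross AB × AO → 1/2 A, 1/4 B, 1/4 AB.
Rh cross +/+ × +/- → 1 Rh+; so P(type AB, Rh-positive) = 1/4 × 1 = 1/4 per child.
All 4 independent: (1/4)^4 = 1/256.

1/256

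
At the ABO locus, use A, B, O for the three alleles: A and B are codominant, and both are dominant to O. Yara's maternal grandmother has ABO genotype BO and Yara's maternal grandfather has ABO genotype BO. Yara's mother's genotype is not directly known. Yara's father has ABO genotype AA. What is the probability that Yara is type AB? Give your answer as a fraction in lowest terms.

Yara's mother's ABO genotype from BO × BO: 1/4 BB, 1/2 BO, 1/4 OO.
Crossing each possibility with the father AA and summing P(type AB): 1/4·1 + 1/2·1/2 + 1/4·0 = 1/2.

1/2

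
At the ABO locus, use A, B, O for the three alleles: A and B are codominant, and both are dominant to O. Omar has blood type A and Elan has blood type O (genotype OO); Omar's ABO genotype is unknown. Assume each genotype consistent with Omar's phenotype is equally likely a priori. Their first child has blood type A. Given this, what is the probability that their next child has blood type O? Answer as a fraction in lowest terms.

Possible genotypes: Omar ∈ {AA, AO}; Elan ∈ {OO}.
Weight each parental genotype pair by prior × P(type-A child):
  AA × OO: posterior weight 2/3; P(next child type O) = 0.
  AO × OO: posterior weight 1/3; P(next child type O) = 1/2.
Weighted sum = 1/6.

1/6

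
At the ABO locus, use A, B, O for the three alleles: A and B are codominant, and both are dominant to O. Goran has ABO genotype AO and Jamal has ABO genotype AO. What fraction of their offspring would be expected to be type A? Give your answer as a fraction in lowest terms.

3/4

ABO cross AO × AO → offspring phenotypes: 1/4 O, 3/4 A.
So P(type A) = 3/4.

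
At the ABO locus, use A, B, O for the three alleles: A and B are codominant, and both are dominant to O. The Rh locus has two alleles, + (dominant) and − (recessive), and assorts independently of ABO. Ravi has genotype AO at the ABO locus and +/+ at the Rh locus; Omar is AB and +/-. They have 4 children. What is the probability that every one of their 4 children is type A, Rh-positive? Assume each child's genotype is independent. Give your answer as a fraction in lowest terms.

1/16

ABO cross AO × AB → 1/2 A, 1/4 B, 1/4 AB.
Rh cross +/+ × +/- → 1 Rh+; so P(type A, Rh-positive) = 1/2 × 1 = 1/2 per child.
All 4 independent: (1/2)^4 = 1/16.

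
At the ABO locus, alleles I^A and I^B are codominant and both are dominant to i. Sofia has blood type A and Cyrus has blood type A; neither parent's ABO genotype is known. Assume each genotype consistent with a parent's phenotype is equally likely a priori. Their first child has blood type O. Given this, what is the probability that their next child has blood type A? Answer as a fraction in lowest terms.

Possible genotypes: Sofia ∈ {I^A I^A, I^A i}; Cyrus ∈ {I^A I^A, I^A i}.
Weight each parental genotype pair by prior × P(type-O child):
  I^A i × I^A i: posterior weight 1; P(next child type A) = 3/4.
Weighted sum = 3/4.

3/4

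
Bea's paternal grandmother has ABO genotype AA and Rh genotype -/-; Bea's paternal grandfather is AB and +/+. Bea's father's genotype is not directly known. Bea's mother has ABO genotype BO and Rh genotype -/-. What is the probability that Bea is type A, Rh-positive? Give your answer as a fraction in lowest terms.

Bea's father's ABO genotype from AA × AB: 1/2 AA, 1/2 AB.
Crossing each possibility with the mother BO and summing P(type A): 1/2·1/2 + 1/2·1/4 = 3/8.
Similarly for Rh via the father's Rh distribution: P(Rh+) = 1/2.
Independent loci: 3/8 × 1/2 = 3/16.

3/16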